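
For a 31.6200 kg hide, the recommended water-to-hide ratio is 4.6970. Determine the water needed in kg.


Formula: Water = hide_weight * ratio
Substituting: Water = 31.6200 * 4.6970
Result: 148.5191 kg


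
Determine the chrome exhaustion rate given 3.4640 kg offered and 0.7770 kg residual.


Formula: Uptake = (offered - residual) / offered * 100
Substituting: Uptake = (3.4640 - 0.7770) / 3.4640 * 100
Result: 77.5693 %


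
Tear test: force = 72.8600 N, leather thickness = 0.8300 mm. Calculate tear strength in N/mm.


Formula: Tear strength = force / thickness
Substituting: Tear strength = 72.8600 / 0.8300
Result: 87.7831 N/mm


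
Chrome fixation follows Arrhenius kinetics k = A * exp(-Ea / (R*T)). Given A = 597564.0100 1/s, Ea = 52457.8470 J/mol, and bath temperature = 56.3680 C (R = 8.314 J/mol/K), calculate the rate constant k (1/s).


T_K = T_C + 273.15 = 56.3680 + 273.15 = 329.5180 K
exponent = -Ea / (R * T_K) = -52457.8470 / (8.314 * 329.5180) = -19.1479
k = A * exp(exponent) = 597564.0100 * exp(-19.1479) = 0.00288771 1/s


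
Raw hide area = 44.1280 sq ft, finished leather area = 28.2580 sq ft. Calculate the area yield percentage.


Formula: Yield = finished / raw * 100
Substituting: Yield = 28.2580 / 44.1280 * 100
Result: 64.0364 %


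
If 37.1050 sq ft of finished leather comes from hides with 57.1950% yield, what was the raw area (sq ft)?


Formula: raw = finished * 100 / yield
Substituting: raw = 37.1050 * 100 / 57.1950
Result: 64.8746 sq ft


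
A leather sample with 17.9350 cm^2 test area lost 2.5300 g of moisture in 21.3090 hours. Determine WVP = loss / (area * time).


Formula: WVP = loss / (area * time)
Substituting: WVP = 2.5300 / (17.9350 * 21.3090)
Result: 0.00661997 g/(cm^2*hr)


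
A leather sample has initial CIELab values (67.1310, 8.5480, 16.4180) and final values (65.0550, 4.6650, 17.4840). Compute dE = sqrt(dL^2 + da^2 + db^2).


dL = -2.0760, da = -3.8830, db = 1.0660
dE = sqrt((-2.0760)^2 + (-3.8830)^2 + 1.0660^2) = 4.5303


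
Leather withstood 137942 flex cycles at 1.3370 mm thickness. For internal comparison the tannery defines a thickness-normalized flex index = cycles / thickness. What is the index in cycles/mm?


Formula: Index = cycles / thickness
Substituting: Index = 137942 / 1.3370
Result: 103172.7749 cycles/mm


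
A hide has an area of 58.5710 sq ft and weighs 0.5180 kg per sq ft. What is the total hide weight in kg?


Formula: Weight = area * weight_per_sqft
Substituting: Weight = 58.5710 * 0.5180
Result: 30.3398 kg


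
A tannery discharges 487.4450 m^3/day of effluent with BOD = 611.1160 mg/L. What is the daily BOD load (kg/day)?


Formula: BOD_load = volume * conc / 1000
Substituting: BOD_load = 487.4450 * 611.1160 / 1000
Result: 297.8854 kg/day


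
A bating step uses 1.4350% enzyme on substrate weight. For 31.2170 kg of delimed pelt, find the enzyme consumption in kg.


Formula: Enzyme = substrate * pct / 100
Substituting: Enzyme = 31.2170 * 1.4350 / 100
Result: 0.4480 kg


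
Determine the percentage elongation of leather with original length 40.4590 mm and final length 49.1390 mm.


Formula: Elongation = (Lf - L0) / L0 * 100
Substituting: Elongation = (49.1390 - 40.4590) / 40.4590 * 100
Result: 21.4538 %


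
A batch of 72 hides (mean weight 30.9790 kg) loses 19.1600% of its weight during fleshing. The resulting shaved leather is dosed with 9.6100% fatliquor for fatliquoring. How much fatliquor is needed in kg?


Total_raw = N * avg_wt = 72 * 30.9790 = 2230.4880 kg
Substrate = Total_raw * (1 - loss/100) = 2230.4880 * (1 - 19.1600/100) = 1803.1265 kg
Fat = Substrate * pct / 100 = 1803.1265 * 9.6100 / 100 = 173.2805 kg


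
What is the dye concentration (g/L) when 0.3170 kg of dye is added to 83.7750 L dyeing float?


Formula: Conc = dye_mass(kg) / volume(L) * 1000
Substituting: Conc = 0.3170 / 83.7750 * 1000
Result: 3.7839 g/L


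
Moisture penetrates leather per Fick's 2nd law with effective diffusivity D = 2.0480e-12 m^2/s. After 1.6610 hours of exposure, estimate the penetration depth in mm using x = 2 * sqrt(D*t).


t = 1.6610 hr * 3600 = 5979.6000 s
D * t = 2.0480e-12 * 5979.6000 = 1.2246e-08
x = 2 * sqrt(D*t) = 2 * sqrt(1.2246e-08) = 2.2133e-04 m = 0.2213 mm


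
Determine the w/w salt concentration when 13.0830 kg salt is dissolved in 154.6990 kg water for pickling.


Formula: Conc = salt / (water + salt) * 100
Substituting: Conc = 13.0830 / (154.6990 + 13.0830) * 100
Result: 7.7976 %


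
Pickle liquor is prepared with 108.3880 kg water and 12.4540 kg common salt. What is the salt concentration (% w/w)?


Formula: Conc = salt / (water + salt) * 100
Substituting: Conc = 12.4540 / (108.3880 + 12.4540) * 100
Result: 10.3060 %


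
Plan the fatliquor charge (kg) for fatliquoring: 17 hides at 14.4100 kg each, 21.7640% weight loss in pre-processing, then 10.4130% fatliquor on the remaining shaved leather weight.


Total_raw = N * avg_wt = 17 * 14.4100 = 244.9700 kg
Substrate = Total_raw * (1 - loss/100) = 244.9700 * (1 - 21.7640/100) = 191.6547 kg
Fat = Substrate * pct / 100 = 191.6547 * 10.4130 / 100 = 19.9570 kg


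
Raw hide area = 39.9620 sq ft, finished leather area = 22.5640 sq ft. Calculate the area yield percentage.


Formula: Yield = finished / raw * 100
Substituting: Yield = 22.5640 / 39.9620 * 100
Result: 56.4636 %


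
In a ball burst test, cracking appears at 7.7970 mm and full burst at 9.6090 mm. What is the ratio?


Formula: Ratio = crack / burst
Substituting: Ratio = 7.7970 / 9.6090
Result: 0.8114


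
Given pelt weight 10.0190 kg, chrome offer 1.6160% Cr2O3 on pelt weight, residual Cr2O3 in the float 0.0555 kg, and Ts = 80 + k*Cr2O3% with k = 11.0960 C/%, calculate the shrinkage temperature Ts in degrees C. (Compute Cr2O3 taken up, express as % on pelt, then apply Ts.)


Offered = pelt * offer_pct / 100 = 10.0190 * 1.6160 / 100 = 0.1619 kg
Uptake = offered - residual = 0.1619 - 0.0555 = 0.1064 kg
Cr2O3% on pelt = uptake / pelt * 100 = 0.1064 / 10.0190 * 100 = 1.0621 %
Ts = 80 + k * Cr2O3% = 80 + 11.0960 * 1.0621 = 91.7845 C


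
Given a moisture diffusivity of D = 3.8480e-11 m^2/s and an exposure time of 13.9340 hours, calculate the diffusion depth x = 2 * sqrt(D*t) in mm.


t = 13.9340 hr * 3600 = 50162.4000 s
D * t = 3.8480e-11 * 50162.4000 = 1.9302e-06
x = 2 * sqrt(D*t) = 2 * sqrt(1.9302e-06) = 0.00277867 m = 2.7787 mm


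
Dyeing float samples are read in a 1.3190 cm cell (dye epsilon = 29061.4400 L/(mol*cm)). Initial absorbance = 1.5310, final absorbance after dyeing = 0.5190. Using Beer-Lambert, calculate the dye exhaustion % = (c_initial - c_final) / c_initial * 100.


c_initial = A_i / (epsilon * l) = 1.5310 / (29061.4400 * 1.3190) = 3.9940e-05 mol/L
c_final = A_f / (epsilon * l) = 0.5190 / (29061.4400 * 1.3190) = 1.3540e-05 mol/L
Exhaustion = (c_initial - c_final) / c_initial * 100 = (3.9940e-05 - 1.3540e-05) / 3.9940e-05 * 100 = 66.1006 %


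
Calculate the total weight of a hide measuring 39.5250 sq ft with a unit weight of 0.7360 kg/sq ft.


Formula: Weight = area * weight_per_sqft
Substituting: Weight = 39.5250 * 0.7360
Result: 29.0904 kg


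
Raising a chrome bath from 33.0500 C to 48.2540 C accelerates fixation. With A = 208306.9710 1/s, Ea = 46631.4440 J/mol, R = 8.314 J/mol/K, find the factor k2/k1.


T1 = 33.0500 + 273.15 = 306.2000 K; T2 = 48.2540 + 273.15 = 321.4040 K
k1 = A * exp(-Ea/(R*T1)) = 208306.9710 * exp(-46631.4440/(8.314*306.2000)) = 0.00230973 1/s
k2 = A * exp(-Ea/(R*T2)) = 208306.9710 * exp(-46631.4440/(8.314*321.4040)) = 0.00549388 1/s
k2/k1 = 0.00549388 / 0.00230973 = 2.3786


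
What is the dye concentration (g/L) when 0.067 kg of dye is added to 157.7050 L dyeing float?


Formula: Conc = dye_mass(kg) / volume(L) * 1000
Substituting: Conc = 0.067 / 157.7050 * 1000
Result: 0.4248 g/L


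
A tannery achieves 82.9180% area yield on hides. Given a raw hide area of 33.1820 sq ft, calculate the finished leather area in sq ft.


Formula: finished = raw * yield / 100
Substituting: finished = 33.1820 * 82.9180 / 100
Result: 27.5139 sq ft


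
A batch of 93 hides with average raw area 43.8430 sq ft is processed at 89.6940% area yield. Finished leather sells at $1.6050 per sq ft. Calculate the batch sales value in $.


Raw_total = N * avg_area = 93 * 43.8430 = 4077.3990 sq ft
Finished = Raw_total * yield / 100 = 4077.3990 * 89.6940 / 100 = 3657.1823 sq ft
Value = Finished * price = 3657.1823 * 1.6050 = 5869.7775 $


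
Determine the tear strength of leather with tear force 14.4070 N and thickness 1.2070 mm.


Formula: Tear strength = force / thickness
Substituting: Tear strength = 14.4070 / 1.2070
Result: 11.9362 N/mm


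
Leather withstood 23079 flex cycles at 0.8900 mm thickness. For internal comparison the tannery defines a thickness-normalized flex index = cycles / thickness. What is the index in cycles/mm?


Formula: Index = cycles / thickness
Substituting: Index = 23079 / 0.8900
Result: 25931.4607 cycles/mm


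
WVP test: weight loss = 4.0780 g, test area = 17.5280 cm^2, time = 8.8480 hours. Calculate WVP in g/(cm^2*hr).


Formula: WVP = loss / (area * time)
Substituting: WVP = 4.0780 / (17.5280 * 8.8480)
Result: 0.0262948 g/(cm^2*hr)


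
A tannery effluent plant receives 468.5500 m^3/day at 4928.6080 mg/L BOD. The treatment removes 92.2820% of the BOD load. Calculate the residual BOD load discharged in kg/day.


Load_in = volume * conc / 1000 = 468.5500 * 4928.6080 / 1000 = 2309.2993 kg/day
Removed = Load_in * eff / 100 = 2309.2993 * 92.2820 / 100 = 2131.0676 kg/day
Load_out = Load_in - Removed = 2309.2993 - 2131.0676 = 178.2317 kg/day


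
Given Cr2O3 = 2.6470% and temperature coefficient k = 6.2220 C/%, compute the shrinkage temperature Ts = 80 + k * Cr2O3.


Formula: Ts = 80 + k * Cr2O3
Substituting: Ts = 80 + 6.2220 * 2.6470
Result: 96.4696 C


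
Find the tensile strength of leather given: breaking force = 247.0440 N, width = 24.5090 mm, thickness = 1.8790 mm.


Formula: TS = force / (width * thickness)
Substituting: TS = 247.0440 / (24.5090 * 1.8790)
Result: 5.3644 N/mm^2


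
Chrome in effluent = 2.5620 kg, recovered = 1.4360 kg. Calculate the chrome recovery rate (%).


Formula: Recovery = recovered / input * 100
Substituting: Recovery = 1.4360 / 2.5620 * 100
Result: 56.0500 %


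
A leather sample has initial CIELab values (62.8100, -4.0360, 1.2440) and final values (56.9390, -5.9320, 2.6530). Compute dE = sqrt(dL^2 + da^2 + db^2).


dL = -5.8710, da = -1.8960, db = 1.4090
dE = sqrt((-5.8710)^2 + (-1.8960)^2 + 1.4090^2) = 6.3284


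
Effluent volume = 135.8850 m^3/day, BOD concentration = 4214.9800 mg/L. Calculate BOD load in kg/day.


Formula: BOD_load = volume * conc / 1000
Substituting: BOD_load = 135.8850 * 4214.9800 / 1000
Result: 572.7526 kg/day


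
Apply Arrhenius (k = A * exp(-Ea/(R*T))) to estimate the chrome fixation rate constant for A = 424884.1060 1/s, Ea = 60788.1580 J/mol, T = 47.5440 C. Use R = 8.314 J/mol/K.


T_K = T_C + 273.15 = 47.5440 + 273.15 = 320.6940 K
exponent = -Ea / (R * T_K) = -60788.1580 / (8.314 * 320.6940) = -22.7991
k = A * exp(exponent) = 424884.1060 * exp(-22.7991) = 5.3301e-05 1/s


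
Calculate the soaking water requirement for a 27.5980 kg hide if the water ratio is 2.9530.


Formula: Water = hide_weight * ratio
Substituting: Water = 27.5980 * 2.9530
Result: 81.4969 kg


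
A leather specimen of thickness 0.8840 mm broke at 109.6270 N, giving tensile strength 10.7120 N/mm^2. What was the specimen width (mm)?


Formula: w = F / (TS * t)
Substituting: w = 109.6270 / (10.7120 * 0.8840)
Result: 11.5770 mm


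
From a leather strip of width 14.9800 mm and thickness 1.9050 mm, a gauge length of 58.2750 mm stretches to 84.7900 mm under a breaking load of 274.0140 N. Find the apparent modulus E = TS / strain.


TS = F / (w * t) = 274.0140 / (14.9800 * 1.9050) = 9.6021 N/mm^2
strain = (Lf - L0) / L0 = (84.7900 - 58.2750) / 58.2750 = 0.4550
E = TS / strain = 9.6021 / 0.4550 = 21.1036 N/mm^2


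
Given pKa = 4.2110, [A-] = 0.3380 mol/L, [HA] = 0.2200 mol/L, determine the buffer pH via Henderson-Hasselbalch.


ratio = [A-] / [HA] = 0.3380 / 0.2200 = 1.5364
log10(ratio) = 0.1865
pH = pKa + log10(ratio) = 4.2110 + 0.1865 = 4.3975


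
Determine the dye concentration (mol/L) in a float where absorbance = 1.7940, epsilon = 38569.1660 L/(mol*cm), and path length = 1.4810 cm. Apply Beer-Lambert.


Formula: c = A / (epsilon * l)
Substituting: c = 1.7940 / (38569.1660 * 1.4810)
Result: 3.1407e-05 mol/L


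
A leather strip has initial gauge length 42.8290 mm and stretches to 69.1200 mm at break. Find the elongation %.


Formula: Elongation = (Lf - L0) / L0 * 100
Substituting: Elongation = (69.1200 - 42.8290) / 42.8290 * 100
Result: 61.3860 %


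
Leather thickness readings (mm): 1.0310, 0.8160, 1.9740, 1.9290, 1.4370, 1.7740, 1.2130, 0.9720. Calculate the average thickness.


Formula: Average = sum / n
Substituting: Average = 11.1460 / 8
Result: 1.3933 mm


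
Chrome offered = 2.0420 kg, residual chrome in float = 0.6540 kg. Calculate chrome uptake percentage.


Formula: Uptake = (offered - residual) / offered * 100
Substituting: Uptake = (2.0420 - 0.6540) / 2.0420 * 100
Result: 67.9726 %


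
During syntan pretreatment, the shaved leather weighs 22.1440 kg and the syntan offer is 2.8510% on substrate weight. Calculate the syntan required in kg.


Formula: Syntan = substrate * pct / 100
Substituting: Syntan = 22.1440 * 2.8510 / 100
Result: 0.6313 kg


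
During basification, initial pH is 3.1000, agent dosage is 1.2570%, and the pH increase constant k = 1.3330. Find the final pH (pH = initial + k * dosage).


Formula: pH_final = pH_initial + k * base_pct
Substituting: pH_final = 3.1000 + 1.3330 * 1.2570
Result: 4.7756


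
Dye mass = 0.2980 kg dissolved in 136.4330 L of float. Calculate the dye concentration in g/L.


Formula: Conc = dye_mass(kg) / volume(L) * 1000
Substituting: Conc = 0.2980 / 136.4330 * 1000
Result: 2.1842 g/L


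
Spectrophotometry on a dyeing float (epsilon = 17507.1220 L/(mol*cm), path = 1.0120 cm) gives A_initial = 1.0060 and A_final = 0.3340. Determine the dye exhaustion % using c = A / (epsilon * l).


c_initial = A_i / (epsilon * l) = 1.0060 / (17507.1220 * 1.0120) = 5.6781e-05 mol/L
c_final = A_f / (epsilon * l) = 0.3340 / (17507.1220 * 1.0120) = 1.8852e-05 mol/L
Exhaustion = (c_initial - c_final) / c_initial * 100 = (5.6781e-05 - 1.8852e-05) / 5.6781e-05 * 100 = 66.7992 %


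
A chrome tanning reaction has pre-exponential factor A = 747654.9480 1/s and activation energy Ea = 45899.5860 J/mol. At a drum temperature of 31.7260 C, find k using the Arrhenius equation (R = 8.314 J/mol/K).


T_K = T_C + 273.15 = 31.7260 + 273.15 = 304.8760 K
exponent = -Ea / (R * T_K) = -45899.5860 / (8.314 * 304.8760) = -18.1082
k = A * exp(exponent) = 747654.9480 * exp(-18.1082) = 0.0102189 1/s


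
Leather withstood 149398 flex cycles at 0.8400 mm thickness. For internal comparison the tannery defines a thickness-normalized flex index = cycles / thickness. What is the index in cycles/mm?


Formula: Index = cycles / thickness
Substituting: Index = 149398 / 0.8400
Result: 177854.7619 cycles/mm


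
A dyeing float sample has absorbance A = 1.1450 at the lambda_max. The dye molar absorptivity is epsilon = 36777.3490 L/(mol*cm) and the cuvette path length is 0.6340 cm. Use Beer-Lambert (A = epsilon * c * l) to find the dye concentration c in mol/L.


Formula: c = A / (epsilon * l)
Substituting: c = 1.1450 / (36777.3490 * 0.6340)
Result: 4.9106e-05 mol/L


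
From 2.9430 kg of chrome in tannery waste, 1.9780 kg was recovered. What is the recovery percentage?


Formula: Recovery = recovered / input * 100
Substituting: Recovery = 1.9780 / 2.9430 * 100
Result: 67.2103 %


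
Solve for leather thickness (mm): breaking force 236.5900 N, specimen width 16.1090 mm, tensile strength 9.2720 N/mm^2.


Formula: t = F / (TS * w)
Substituting: t = 236.5900 / (9.2720 * 16.1090)
Result: 1.5840 mm


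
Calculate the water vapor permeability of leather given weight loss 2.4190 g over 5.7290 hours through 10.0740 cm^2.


Formula: WVP = loss / (area * time)
Substituting: WVP = 2.4190 / (10.0740 * 5.7290)
Result: 0.0419136 g/(cm^2*hr)


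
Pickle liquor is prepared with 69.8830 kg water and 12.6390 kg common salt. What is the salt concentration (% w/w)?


Formula: Conc = salt / (water + salt) * 100
Substituting: Conc = 12.6390 / (69.8830 + 12.6390) * 100
Result: 15.3159 %


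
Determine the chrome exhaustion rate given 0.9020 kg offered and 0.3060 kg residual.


Formula: Uptake = (offered - residual) / offered * 100
Substituting: Uptake = (0.9020 - 0.3060) / 0.9020 * 100
Result: 66.0754 %


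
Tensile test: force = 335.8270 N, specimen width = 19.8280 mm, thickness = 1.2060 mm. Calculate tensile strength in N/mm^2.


Formula: TS = force / (width * thickness)
Substituting: TS = 335.8270 / (19.8280 * 1.2060)
Result: 14.0440 N/mm^2


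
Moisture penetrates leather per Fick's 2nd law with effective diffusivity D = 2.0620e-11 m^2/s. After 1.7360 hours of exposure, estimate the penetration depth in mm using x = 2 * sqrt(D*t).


t = 1.7360 hr * 3600 = 6249.6000 s
D * t = 2.0620e-11 * 6249.6000 = 1.2887e-07
x = 2 * sqrt(D*t) = 2 * sqrt(1.2887e-07) = 7.1796e-04 m = 0.7180 mm


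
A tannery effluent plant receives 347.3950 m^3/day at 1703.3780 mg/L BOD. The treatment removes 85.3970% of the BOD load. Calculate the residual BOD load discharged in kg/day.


Load_in = volume * conc / 1000 = 347.3950 * 1703.3780 / 1000 = 591.7450 kg/day
Removed = Load_in * eff / 100 = 591.7450 * 85.3970 / 100 = 505.3325 kg/day
Load_out = Load_in - Removed = 591.7450 - 505.3325 = 86.4125 kg/day


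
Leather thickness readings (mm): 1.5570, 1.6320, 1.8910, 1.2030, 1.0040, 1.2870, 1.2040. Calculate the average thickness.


Formula: Average = sum / n
Substituting: Average = 9.7780 / 7
Result: 1.3969 mm


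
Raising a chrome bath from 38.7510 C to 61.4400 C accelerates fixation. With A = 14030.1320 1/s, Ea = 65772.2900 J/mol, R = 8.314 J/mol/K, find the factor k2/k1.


T1 = 38.7510 + 273.15 = 311.9010 K; T2 = 61.4400 + 273.15 = 334.5900 K
k1 = A * exp(-Ea/(R*T1)) = 14030.1320 * exp(-65772.2900/(8.314*311.9010)) = 1.3541e-07 1/s
k2 = A * exp(-Ea/(R*T2)) = 14030.1320 * exp(-65772.2900/(8.314*334.5900)) = 7.5618e-07 1/s
k2/k1 = 7.5618e-07 / 1.3541e-07 = 5.5843


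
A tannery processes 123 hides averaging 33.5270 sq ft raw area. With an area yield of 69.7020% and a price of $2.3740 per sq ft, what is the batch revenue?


Raw_total = N * avg_area = 123 * 33.5270 = 4123.8210 sq ft
Finished = Raw_total * yield / 100 = 4123.8210 * 69.7020 / 100 = 2874.3857 sq ft
Value = Finished * price = 2874.3857 * 2.3740 = 6823.7917 $


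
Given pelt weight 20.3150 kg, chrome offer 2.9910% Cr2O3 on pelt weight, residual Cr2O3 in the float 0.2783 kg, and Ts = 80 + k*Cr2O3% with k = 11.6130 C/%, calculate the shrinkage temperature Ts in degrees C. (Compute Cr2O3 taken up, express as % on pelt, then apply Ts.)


Offered = pelt * offer_pct / 100 = 20.3150 * 2.9910 / 100 = 0.6076 kg
Uptake = offered - residual = 0.6076 - 0.2783 = 0.3293 kg
Cr2O3% on pelt = uptake / pelt * 100 = 0.3293 / 20.3150 * 100 = 1.6211 %
Ts = 80 + k * Cr2O3% = 80 + 11.6130 * 1.6211 = 98.8256 C


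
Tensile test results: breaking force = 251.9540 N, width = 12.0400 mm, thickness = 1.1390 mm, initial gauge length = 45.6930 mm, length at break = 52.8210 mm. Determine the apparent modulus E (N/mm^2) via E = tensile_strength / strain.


TS = F / (w * t) = 251.9540 / (12.0400 * 1.1390) = 18.3726 N/mm^2
strain = (Lf - L0) / L0 = (52.8210 - 45.6930) / 45.6930 = 0.1560
E = TS / strain = 18.3726 / 0.1560 = 117.7750 N/mm^2


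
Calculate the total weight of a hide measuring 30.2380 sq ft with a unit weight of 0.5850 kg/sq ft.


Formula: Weight = area * weight_per_sqft
Substituting: Weight = 30.2380 * 0.5850
Result: 17.6892 kg


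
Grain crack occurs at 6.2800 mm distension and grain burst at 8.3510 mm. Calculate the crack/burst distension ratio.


Formula: Ratio = crack / burst
Substituting: Ratio = 6.2800 / 8.3510
Result: 0.7520


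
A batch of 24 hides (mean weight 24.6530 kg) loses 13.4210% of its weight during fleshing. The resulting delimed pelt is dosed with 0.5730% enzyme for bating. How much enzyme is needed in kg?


Total_raw = N * avg_wt = 24 * 24.6530 = 591.6720 kg
Substrate = Total_raw * (1 - loss/100) = 591.6720 * (1 - 13.4210/100) = 512.2637 kg
Enzyme = Substrate * pct / 100 = 512.2637 * 0.5730 / 100 = 2.9353 kg


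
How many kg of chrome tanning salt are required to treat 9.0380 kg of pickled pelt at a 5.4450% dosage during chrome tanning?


Formula: Chrome = substrate * pct / 100
Substituting: Chrome = 9.0380 * 5.4450 / 100
Result: 0.4921 kg


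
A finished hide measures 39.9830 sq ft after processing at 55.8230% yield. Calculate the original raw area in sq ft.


Formula: raw = finished * 100 / yield
Substituting: raw = 39.9830 * 100 / 55.8230
Result: 71.6246 sq ft


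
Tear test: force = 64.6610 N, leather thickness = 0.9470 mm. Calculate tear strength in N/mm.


Formula: Tear strength = force / thickness
Substituting: Tear strength = 64.6610 / 0.9470
Result: 68.2798 N/mm


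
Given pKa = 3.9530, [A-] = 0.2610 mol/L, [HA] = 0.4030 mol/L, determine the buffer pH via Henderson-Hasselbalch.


ratio = [A-] / [HA] = 0.2610 / 0.4030 = 0.6476
log10(ratio) = -0.1887
pH = pKa + log10(ratio) = 3.9530 - 0.1887 = 3.7643


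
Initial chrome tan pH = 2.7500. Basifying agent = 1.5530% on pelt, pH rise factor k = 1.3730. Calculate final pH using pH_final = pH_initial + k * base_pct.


Formula: pH_final = pH_initial + k * base_pct
Substituting: pH_final = 2.7500 + 1.3730 * 1.5530
Result: 4.8823


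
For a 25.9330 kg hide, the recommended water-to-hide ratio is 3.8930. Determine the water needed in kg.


Formula: Water = hide_weight * ratio
Substituting: Water = 25.9330 * 3.8930
Result: 100.9572 kg


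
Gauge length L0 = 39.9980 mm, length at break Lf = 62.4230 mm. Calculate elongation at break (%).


Formula: Elongation = (Lf - L0) / L0 * 100
Substituting: Elongation = (62.4230 - 39.9980) / 39.9980 * 100
Result: 56.0653 %


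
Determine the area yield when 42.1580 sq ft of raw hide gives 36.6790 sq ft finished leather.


Formula: Yield = finished / raw * 100
Substituting: Yield = 36.6790 / 42.1580 * 100
Result: 87.0037 %


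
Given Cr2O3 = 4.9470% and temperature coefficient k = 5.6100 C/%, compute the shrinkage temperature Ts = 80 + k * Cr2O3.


Formula: Ts = 80 + k * Cr2O3
Substituting: Ts = 80 + 5.6100 * 4.9470
Result: 107.7527 C


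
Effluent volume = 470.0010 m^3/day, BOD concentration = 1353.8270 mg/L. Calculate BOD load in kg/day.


Formula: BOD_load = volume * conc / 1000
Substituting: BOD_load = 470.0010 * 1353.8270 / 1000
Result: 636.3000 kg/day


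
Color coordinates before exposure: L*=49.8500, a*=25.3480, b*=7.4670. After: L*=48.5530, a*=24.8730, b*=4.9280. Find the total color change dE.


dL = -1.2970, da = -0.4750, db = -2.5390
dE = sqrt((-1.2970)^2 + (-0.4750)^2 + (-2.5390)^2) = 2.8904


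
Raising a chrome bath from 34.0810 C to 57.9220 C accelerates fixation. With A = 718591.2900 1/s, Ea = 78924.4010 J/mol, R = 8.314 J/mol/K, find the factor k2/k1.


T1 = 34.0810 + 273.15 = 307.2310 K; T2 = 57.9220 + 273.15 = 331.0720 K
k1 = A * exp(-Ea/(R*T1)) = 718591.2900 * exp(-78924.4010/(8.314*307.2310)) = 2.7382e-08 1/s
k2 = A * exp(-Ea/(R*T2)) = 718591.2900 * exp(-78924.4010/(8.314*331.0720)) = 2.5339e-07 1/s
k2/k1 = 2.5339e-07 / 2.7382e-08 = 9.2539


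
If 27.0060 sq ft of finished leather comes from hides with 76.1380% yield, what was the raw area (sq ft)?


Formula: raw = finished * 100 / yield
Substituting: raw = 27.0060 * 100 / 76.1380
Result: 35.4698 sq ft


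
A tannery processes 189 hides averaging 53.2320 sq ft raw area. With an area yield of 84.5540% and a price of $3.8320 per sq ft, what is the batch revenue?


Raw_total = N * avg_area = 189 * 53.2320 = 10060.8480 sq ft
Finished = Raw_total * yield / 100 = 10060.8480 * 84.5540 / 100 = 8506.8494 sq ft
Value = Finished * price = 8506.8494 * 3.8320 = 32598.2470 $


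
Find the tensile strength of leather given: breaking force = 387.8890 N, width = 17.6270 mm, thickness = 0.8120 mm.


Formula: TS = force / (width * thickness)
Substituting: TS = 387.8890 / (17.6270 * 0.8120)
Result: 27.1002 N/mm^2


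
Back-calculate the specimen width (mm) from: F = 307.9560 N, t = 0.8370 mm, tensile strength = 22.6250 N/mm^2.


Formula: w = F / (TS * t)
Substituting: w = 307.9560 / (22.6250 * 0.8370)
Result: 16.2620 mm


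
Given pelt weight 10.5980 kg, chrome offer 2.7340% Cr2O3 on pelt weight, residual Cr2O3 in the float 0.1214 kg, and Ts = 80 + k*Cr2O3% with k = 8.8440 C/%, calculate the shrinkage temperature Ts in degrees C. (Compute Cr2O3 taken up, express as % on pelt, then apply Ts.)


Offered = pelt * offer_pct / 100 = 10.5980 * 2.7340 / 100 = 0.2897 kg
Uptake = offered - residual = 0.2897 - 0.1214 = 0.1683 kg
Cr2O3% on pelt = uptake / pelt * 100 = 0.1683 / 10.5980 * 100 = 1.5885 %
Ts = 80 + k * Cr2O3% = 80 + 8.8440 * 1.5885 = 94.0487 C


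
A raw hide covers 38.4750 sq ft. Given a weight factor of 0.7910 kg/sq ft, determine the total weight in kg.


Formula: Weight = area * weight_per_sqft
Substituting: Weight = 38.4750 * 0.7910
Result: 30.4337 kg


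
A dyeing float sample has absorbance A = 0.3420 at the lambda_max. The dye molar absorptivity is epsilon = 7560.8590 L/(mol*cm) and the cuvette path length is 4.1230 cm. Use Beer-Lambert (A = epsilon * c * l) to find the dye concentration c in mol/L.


Formula: c = A / (epsilon * l)
Substituting: c = 0.3420 / (7560.8590 * 4.1230)
Result: 1.0971e-05 mol/L


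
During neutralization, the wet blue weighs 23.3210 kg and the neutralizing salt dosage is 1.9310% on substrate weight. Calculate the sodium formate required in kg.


Formula: Neutralizer = substrate * pct / 100
Substituting: Neutralizer = 23.3210 * 1.9310 / 100
Result: 0.4503 kg


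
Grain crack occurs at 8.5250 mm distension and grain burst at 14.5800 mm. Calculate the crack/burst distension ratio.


Formula: Ratio = crack / burst
Substituting: Ratio = 8.5250 / 14.5800
Result: 0.5847


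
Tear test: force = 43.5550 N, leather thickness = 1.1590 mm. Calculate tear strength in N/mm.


Formula: Tear strength = force / thickness
Substituting: Tear strength = 43.5550 / 1.1590
Result: 37.5798 N/mm


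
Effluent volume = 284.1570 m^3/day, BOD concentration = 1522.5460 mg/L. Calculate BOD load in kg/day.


Formula: BOD_load = volume * conc / 1000
Substituting: BOD_load = 284.1570 * 1522.5460 / 1000
Result: 432.6421 kg/day


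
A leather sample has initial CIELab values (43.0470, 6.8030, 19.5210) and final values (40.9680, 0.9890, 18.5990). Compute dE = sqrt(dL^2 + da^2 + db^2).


dL = -2.0790, da = -5.8140, db = -0.9220
dE = sqrt((-2.0790)^2 + (-5.8140)^2 + (-0.9220)^2) = 6.2430


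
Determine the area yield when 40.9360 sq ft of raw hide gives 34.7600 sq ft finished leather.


Formula: Yield = finished / raw * 100
Substituting: Yield = 34.7600 / 40.9360 * 100
Result: 84.9130 %


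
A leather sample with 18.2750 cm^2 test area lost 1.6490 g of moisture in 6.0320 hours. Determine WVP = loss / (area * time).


Formula: WVP = loss / (area * time)
Substituting: WVP = 1.6490 / (18.2750 * 6.0320)
Result: 0.014959 g/(cm^2*hr)


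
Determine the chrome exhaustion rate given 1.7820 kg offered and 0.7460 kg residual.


Formula: Uptake = (offered - residual) / offered * 100
Substituting: Uptake = (1.7820 - 0.7460) / 1.7820 * 100
Result: 58.1369 %


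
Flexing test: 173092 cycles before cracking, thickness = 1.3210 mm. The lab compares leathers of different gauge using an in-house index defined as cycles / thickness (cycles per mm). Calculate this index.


Formula: Index = cycles / thickness
Substituting: Index = 173092 / 1.3210
Result: 131031.0371 cycles/mm


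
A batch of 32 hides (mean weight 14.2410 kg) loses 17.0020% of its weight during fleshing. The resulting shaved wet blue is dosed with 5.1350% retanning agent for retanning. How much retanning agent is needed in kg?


Total_raw = N * avg_wt = 32 * 14.2410 = 455.7120 kg
Substrate = Total_raw * (1 - loss/100) = 455.7120 * (1 - 17.0020/100) = 378.2318 kg
Retan = Substrate * pct / 100 = 378.2318 * 5.1350 / 100 = 19.4222 kg


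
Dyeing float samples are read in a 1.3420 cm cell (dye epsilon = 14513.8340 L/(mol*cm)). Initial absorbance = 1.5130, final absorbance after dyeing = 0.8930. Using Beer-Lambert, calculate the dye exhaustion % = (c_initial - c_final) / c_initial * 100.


c_initial = A_i / (epsilon * l) = 1.5130 / (14513.8340 * 1.3420) = 7.7679e-05 mol/L
c_final = A_f / (epsilon * l) = 0.8930 / (14513.8340 * 1.3420) = 4.5848e-05 mol/L
Exhaustion = (c_initial - c_final) / c_initial * 100 = (7.7679e-05 - 4.5848e-05) / 7.7679e-05 * 100 = 40.9782 %


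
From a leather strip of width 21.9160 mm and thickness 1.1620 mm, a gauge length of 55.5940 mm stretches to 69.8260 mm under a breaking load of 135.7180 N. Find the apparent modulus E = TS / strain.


TS = F / (w * t) = 135.7180 / (21.9160 * 1.1620) = 5.3293 N/mm^2
strain = (Lf - L0) / L0 = (69.8260 - 55.5940) / 55.5940 = 0.2560
E = TS / strain = 5.3293 / 0.2560 = 20.8177 N/mm^2


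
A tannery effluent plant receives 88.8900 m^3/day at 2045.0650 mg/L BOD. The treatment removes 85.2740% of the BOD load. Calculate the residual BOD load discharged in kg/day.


Load_in = volume * conc / 1000 = 88.8900 * 2045.0650 / 1000 = 181.7858 kg/day
Removed = Load_in * eff / 100 = 181.7858 * 85.2740 / 100 = 155.0160 kg/day
Load_out = Load_in - Removed = 181.7858 - 155.0160 = 26.7698 kg/day


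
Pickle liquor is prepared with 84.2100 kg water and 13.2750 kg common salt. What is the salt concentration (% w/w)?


Formula: Conc = salt / (water + salt) * 100
Substituting: Conc = 13.2750 / (84.2100 + 13.2750) * 100
Result: 13.6175 %


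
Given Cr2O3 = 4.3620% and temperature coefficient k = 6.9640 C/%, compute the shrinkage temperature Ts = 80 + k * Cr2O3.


Formula: Ts = 80 + k * Cr2O3
Substituting: Ts = 80 + 6.9640 * 4.3620
Result: 110.3770 C


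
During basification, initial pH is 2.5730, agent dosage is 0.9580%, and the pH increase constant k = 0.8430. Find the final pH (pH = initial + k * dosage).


Formula: pH_final = pH_initial + k * base_pct
Substituting: pH_final = 2.5730 + 0.8430 * 0.9580
Result: 3.3806


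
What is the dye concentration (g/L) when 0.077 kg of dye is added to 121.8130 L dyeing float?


Formula: Conc = dye_mass(kg) / volume(L) * 1000
Substituting: Conc = 0.077 / 121.8130 * 1000
Result: 0.6321 g/L


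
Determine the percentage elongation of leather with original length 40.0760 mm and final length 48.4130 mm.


Formula: Elongation = (Lf - L0) / L0 * 100
Substituting: Elongation = (48.4130 - 40.0760) / 40.0760 * 100
Result: 20.8030 %


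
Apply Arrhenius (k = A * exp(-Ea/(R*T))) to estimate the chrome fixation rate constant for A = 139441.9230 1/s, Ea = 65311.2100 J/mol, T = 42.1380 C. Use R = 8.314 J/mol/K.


T_K = T_C + 273.15 = 42.1380 + 273.15 = 315.2880 K
exponent = -Ea / (R * T_K) = -65311.2100 / (8.314 * 315.2880) = -24.9155
k = A * exp(exponent) = 139441.9230 * exp(-24.9155) = 2.1072e-06 1/s


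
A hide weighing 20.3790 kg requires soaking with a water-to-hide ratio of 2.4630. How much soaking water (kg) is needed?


Formula: Water = hide_weight * ratio
Substituting: Water = 20.3790 * 2.4630
Result: 50.1935 kg


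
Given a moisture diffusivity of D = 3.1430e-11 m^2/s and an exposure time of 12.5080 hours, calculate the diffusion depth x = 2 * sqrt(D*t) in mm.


t = 12.5080 hr * 3600 = 45028.8000 s
D * t = 3.1430e-11 * 45028.8000 = 1.4153e-06
x = 2 * sqrt(D*t) = 2 * sqrt(1.4153e-06) = 0.00237929 m = 2.3793 mm


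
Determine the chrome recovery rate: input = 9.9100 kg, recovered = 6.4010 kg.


Formula: Recovery = recovered / input * 100
Substituting: Recovery = 6.4010 / 9.9100 * 100
Result: 64.5913 %


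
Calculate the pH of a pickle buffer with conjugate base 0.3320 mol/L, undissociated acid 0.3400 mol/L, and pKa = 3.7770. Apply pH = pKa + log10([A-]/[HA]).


ratio = [A-] / [HA] = 0.3320 / 0.3400 = 0.9765
log10(ratio) = -0.0103408
pH = pKa + log10(ratio) = 3.7770 - 0.0103408 = 3.7667


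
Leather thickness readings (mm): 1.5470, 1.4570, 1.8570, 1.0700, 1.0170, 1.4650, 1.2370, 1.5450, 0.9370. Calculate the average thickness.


Formula: Average = sum / n
Substituting: Average = 12.1320 / 9
Result: 1.3480 mm


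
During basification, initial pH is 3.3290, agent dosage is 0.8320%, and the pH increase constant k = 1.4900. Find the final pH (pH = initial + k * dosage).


Formula: pH_final = pH_initial + k * base_pct
Substituting: pH_final = 3.3290 + 1.4900 * 0.8320
Result: 4.5687


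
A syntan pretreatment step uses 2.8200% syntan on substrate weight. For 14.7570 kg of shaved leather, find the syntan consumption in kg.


Formula: Syntan = substrate * pct / 100
Substituting: Syntan = 14.7570 * 2.8200 / 100
Result: 0.4161 kg


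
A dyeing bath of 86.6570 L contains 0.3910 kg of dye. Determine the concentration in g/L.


Formula: Conc = dye_mass(kg) / volume(L) * 1000
Substituting: Conc = 0.3910 / 86.6570 * 1000
Result: 4.5120 g/L


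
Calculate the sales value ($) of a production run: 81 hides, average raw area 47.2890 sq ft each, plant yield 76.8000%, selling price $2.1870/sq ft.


Raw_total = N * avg_area = 81 * 47.2890 = 3830.4090 sq ft
Finished = Raw_total * yield / 100 = 3830.4090 * 76.8000 / 100 = 2941.7541 sq ft
Value = Finished * price = 2941.7541 * 2.1870 = 6433.6162 $


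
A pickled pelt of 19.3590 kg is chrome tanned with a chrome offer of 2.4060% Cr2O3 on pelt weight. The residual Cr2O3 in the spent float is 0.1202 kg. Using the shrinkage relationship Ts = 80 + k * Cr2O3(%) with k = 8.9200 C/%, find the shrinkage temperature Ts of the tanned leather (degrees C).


Offered = pelt * offer_pct / 100 = 19.3590 * 2.4060 / 100 = 0.4658 kg
Uptake = offered - residual = 0.4658 - 0.1202 = 0.3456 kg
Cr2O3% on pelt = uptake / pelt * 100 = 0.3456 / 19.3590 * 100 = 1.7851 %
Ts = 80 + k * Cr2O3% = 80 + 8.9200 * 1.7851 = 95.9231 C


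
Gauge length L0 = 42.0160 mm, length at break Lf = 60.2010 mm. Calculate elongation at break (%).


Formula: Elongation = (Lf - L0) / L0 * 100
Substituting: Elongation = (60.2010 - 42.0160) / 42.0160 * 100
Result: 43.2811 %


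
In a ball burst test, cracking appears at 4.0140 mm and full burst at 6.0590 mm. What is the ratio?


Formula: Ratio = crack / burst
Substituting: Ratio = 4.0140 / 6.0590
Result: 0.6625


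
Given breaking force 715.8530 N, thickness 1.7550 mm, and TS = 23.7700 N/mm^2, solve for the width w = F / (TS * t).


Formula: w = F / (TS * t)
Substituting: w = 715.8530 / (23.7700 * 1.7550)
Result: 17.1600 mm


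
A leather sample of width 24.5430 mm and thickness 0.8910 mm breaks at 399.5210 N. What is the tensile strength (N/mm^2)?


Formula: TS = force / (width * thickness)
Substituting: TS = 399.5210 / (24.5430 * 0.8910)
Result: 18.2698 N/mm^2


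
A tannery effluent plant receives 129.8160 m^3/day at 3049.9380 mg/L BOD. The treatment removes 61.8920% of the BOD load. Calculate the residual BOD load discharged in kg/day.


Load_in = volume * conc / 1000 = 129.8160 * 3049.9380 / 1000 = 395.9308 kg/day
Removed = Load_in * eff / 100 = 395.9308 * 61.8920 / 100 = 245.0495 kg/day
Load_out = Load_in - Removed = 395.9308 - 245.0495 = 150.8813 kg/day


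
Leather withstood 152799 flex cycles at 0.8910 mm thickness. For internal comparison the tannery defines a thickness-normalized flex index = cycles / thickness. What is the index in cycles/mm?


Formula: Index = cycles / thickness
Substituting: Index = 152799 / 0.8910
Result: 171491.5825 cycles/mm


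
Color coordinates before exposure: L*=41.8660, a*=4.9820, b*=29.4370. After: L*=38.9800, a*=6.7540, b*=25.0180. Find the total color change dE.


dL = -2.8860, da = 1.7720, db = -4.4190
dE = sqrt((-2.8860)^2 + 1.7720^2 + (-4.4190)^2) = 5.5675


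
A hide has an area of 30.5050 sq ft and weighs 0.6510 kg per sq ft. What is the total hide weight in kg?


Formula: Weight = area * weight_per_sqft
Substituting: Weight = 30.5050 * 0.6510
Result: 19.8588 kg


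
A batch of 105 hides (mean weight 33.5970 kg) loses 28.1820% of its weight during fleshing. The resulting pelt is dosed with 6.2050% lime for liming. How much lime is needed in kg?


Total_raw = N * avg_wt = 105 * 33.5970 = 3527.6850 kg
Substrate = Total_raw * (1 - loss/100) = 3527.6850 * (1 - 28.1820/100) = 2533.5128 kg
Lime = Substrate * pct / 100 = 2533.5128 * 6.2050 / 100 = 157.2045 kg


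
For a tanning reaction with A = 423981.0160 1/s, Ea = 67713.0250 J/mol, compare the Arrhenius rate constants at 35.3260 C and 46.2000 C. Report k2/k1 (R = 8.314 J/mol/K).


T1 = 35.3260 + 273.15 = 308.4760 K; T2 = 46.2000 + 273.15 = 319.3500 K
k1 = A * exp(-Ea/(R*T1)) = 423981.0160 * exp(-67713.0250/(8.314*308.4760)) = 1.4488e-06 1/s
k2 = A * exp(-Ea/(R*T2)) = 423981.0160 * exp(-67713.0250/(8.314*319.3500)) = 3.5599e-06 1/s
k2/k1 = 3.5599e-06 / 1.4488e-06 = 2.4572


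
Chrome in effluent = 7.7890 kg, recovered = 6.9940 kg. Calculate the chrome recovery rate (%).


Formula: Recovery = recovered / input * 100
Substituting: Recovery = 6.9940 / 7.7890 * 100
Result: 89.7933 %


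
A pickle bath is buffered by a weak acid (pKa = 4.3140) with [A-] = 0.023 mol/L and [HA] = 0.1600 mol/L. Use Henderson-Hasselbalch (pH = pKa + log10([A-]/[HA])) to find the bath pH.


ratio = [A-] / [HA] = 0.023 / 0.1600 = 0.1437
log10(ratio) = -0.8424
pH = pKa + log10(ratio) = 4.3140 - 0.8424 = 3.4716


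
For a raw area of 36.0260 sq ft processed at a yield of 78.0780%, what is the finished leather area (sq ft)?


Formula: finished = raw * yield / 100
Substituting: finished = 36.0260 * 78.0780 / 100
Result: 28.1284 sq ft


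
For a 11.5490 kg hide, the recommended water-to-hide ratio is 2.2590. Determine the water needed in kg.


Formula: Water = hide_weight * ratio
Substituting: Water = 11.5490 * 2.2590
Result: 26.0892 kg


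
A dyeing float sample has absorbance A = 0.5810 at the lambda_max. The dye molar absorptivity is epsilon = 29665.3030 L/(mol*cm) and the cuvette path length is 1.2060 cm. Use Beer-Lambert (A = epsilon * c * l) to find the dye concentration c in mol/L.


Formula: c = A / (epsilon * l)
Substituting: c = 0.5810 / (29665.3030 * 1.2060)
Result: 1.6240e-05 mol/L


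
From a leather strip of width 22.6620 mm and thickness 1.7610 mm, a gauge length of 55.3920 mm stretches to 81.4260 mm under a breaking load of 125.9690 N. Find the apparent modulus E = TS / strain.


TS = F / (w * t) = 125.9690 / (22.6620 * 1.7610) = 3.1565 N/mm^2
strain = (Lf - L0) / L0 = (81.4260 - 55.3920) / 55.3920 = 0.4700
E = TS / strain = 3.1565 / 0.4700 = 6.7160 N/mm^2


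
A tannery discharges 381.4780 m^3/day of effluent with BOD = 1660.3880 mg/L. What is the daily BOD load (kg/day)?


Formula: BOD_load = volume * conc / 1000
Substituting: BOD_load = 381.4780 * 1660.3880 / 1000
Result: 633.4015 kg/day


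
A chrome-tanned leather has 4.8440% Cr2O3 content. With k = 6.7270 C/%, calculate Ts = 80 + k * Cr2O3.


Formula: Ts = 80 + k * Cr2O3
Substituting: Ts = 80 + 6.7270 * 4.8440
Result: 112.5856 C


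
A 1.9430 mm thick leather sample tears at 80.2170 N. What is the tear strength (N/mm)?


Formula: Tear strength = force / thickness
Substituting: Tear strength = 80.2170 / 1.9430
Result: 41.2851 N/mm


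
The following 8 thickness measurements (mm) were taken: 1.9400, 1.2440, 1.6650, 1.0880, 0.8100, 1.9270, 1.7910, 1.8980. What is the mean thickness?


Formula: Average = sum / n
Substituting: Average = 12.3630 / 8
Result: 1.5454 mm
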